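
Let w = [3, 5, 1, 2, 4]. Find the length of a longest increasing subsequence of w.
3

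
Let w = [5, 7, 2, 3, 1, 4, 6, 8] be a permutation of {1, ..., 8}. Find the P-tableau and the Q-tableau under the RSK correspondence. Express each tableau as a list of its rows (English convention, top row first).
P = [[1, 3, 4, 6, 8], [2, 7], [5]], Q = [[1, 2, 6, 7, 8], [3, 4], [5]]

Insert each entry of the permutation into P by Schensted row insertion, recording in Q the position of each new cell.

Insert 5: appended to row 1. P = [[5]].
Insert 7: appended to row 1. P = [[5, 7]].
Insert 2: 2 bumps 5 from row 1; 5 starts row 2. P = [[2, 7], [5]].
Insert 3: 3 bumps 7 from row 1; 7 appends to row 2. P = [[2, 3], [5, 7]].
Insert 1: 1 bumps 2 from row 1; 2 bumps 5 from row 2; 5 starts row 3. P = [[1, 3], [2, 7], [5]].
Insert 4: appended to row 1. P = [[1, 3, 4], [2, 7], [5]].
Insert 6: appended to row 1. P = [[1, 3, 4, 6], [2, 7], [5]].
Insert 8: appended to row 1. P = [[1, 3, 4, 6, 8], [2, 7], [5]].

So P = [[1, 3, 4, 6, 8], [2, 7], [5]], Q = [[1, 2, 6, 7, 8], [3, 4], [5]].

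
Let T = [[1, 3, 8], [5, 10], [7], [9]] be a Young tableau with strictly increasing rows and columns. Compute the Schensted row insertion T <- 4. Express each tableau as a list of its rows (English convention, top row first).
In row 1, 4 replaces 8 (the leftmost entry greater than 4); 8 is bumped to row 2. In row 2, 8 replaces 10 (the leftmost entry greater than 8); 10 is bumped to row 3. 10 is appended to row 3. The new tableau is [[1, 3, 4], [5, 8], [7, 10], [9]].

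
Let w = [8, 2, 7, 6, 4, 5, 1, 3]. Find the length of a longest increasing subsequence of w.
3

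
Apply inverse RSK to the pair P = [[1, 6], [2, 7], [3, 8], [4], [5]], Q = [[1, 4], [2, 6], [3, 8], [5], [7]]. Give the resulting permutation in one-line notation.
5 4 3 8 2 7 1 6

Reverse the RSK construction: for i from n down to 1, find the cell of Q containing i, remove the entry at that cell from P, and reverse-bump it up through P; the value ejected from row 1 is w(i).

Step i=8: Q has 8 at row 3, column 2; remove 8 from row 3 of P and reverse-bump: 8 enters row 2 and ejects 7; 7 enters row 1 and ejects 6. So w(8) = 6. P is now [[1, 7], [2, 8], [3], [4], [5]].
Step i=7: Q has 7 at row 5, column 1; remove 5 from row 5 of P and reverse-bump: 5 enters row 4 and ejects 4; 4 enters row 3 and ejects 3; 3 enters row 2 and ejects 2; 2 enters row 1 and ejects 1. So w(7) = 1. P is now [[2, 7], [3, 8], [4], [5]].
Step i=6: Q has 6 at row 2, column 2; remove 8 from row 2 of P and reverse-bump: 8 enters row 1 and ejects 7. So w(6) = 7. P is now [[2, 8], [3], [4], [5]].
Step i=5: Q has 5 at row 4, column 1; remove 5 from row 4 of P and reverse-bump: 5 enters row 3 and ejects 4; 4 enters row 2 and ejects 3; 3 enters row 1 and ejects 2. So w(5) = 2. P is now [[3, 8], [4], [5]].
Step i=4: Q has 4 at row 1, column 2; remove that cell from P, ejecting 8. So w(4) = 8. P is now [[3], [4], [5]].
Step i=3: Q has 3 at row 3, column 1; remove 5 from row 3 of P and reverse-bump: 5 enters row 2 and ejects 4; 4 enters row 1 and ejects 3. So w(3) = 3. P is now [[4], [5]].
Step i=2: Q has 2 at row 2, column 1; remove 5 from row 2 of P and reverse-bump: 5 enters row 1 and ejects 4. So w(2) = 4. P is now [[5]].
Step i=1: Q has 1 at row 1, column 1; remove that cell from P, ejecting 5. So w(1) = 5. P is now [].

So w = 5 4 3 8 2 7 1 6.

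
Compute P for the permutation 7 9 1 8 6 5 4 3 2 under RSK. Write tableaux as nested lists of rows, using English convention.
Insert 7: appended to row 1. P = [[7]].
Insert 9: appended to row 1. P = [[7, 9]].
Insert 1: 1 bumps 7 from row 1; 7 starts row 2. P = [[1, 9], [7]].
Insert 8: 8 bumps 9 from row 1; 9 appends to row 2. P = [[1, 8], [7, 9]].
Insert 6: 6 bumps 8 from row 1; 8 bumps 9 from row 2; 9 starts row 3. P = [[1, 6], [7, 8], [9]].
Insert 5: 5 bumps 6 from row 1; 6 bumps 7 from row 2; 7 bumps 9 from row 3; 9 starts row 4. P = [[1, 5], [6, 8], [7], [9]].
Insert 4: 4 bumps 5 from row 1; 5 bumps 6 from row 2; 6 bumps 7 from row 3; 7 bumps 9 from row 4; 9 starts row 5. P = [[1, 4], [5, 8], [6], [7], [9]].
Insert 3: 3 bumps 4 from row 1; 4 bumps 5 from row 2; 5 bumps 6 from row 3; 6 bumps 7 from row 4; 7 bumps 9 from row 5; 9 starts row 6. P = [[1, 3], [4, 8], [5], [6], [7], [9]].
Insert 2: 2 bumps 3 from row 1; 3 bumps 4 from row 2; 4 bumps 5 from row 3; 5 bumps 6 from row 4; 6 bumps 7 from row 5; 7 bumps 9 from row 6; 9 starts row 7. P = [[1, 2], [3, 8], [4], [5], [6], [7], [9]].

So P = [[1, 2], [3, 8], [4], [5], [6], [7], [9]].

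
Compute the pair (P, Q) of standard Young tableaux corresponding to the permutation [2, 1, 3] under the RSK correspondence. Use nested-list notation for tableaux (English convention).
Insert each entry of the permutation into P by Schensted row insertion, recording in Q the position of each new cell.

After inserting 2: P = [[2]].
After inserting 1: P = [[1], [2]].
After inserting 3: P = [[1, 3], [2]].

So P = [[1, 3], [2]], Q = [[1, 3], [2]].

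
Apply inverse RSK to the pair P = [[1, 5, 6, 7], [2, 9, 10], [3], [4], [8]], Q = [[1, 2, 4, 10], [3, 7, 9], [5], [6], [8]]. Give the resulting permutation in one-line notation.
Reverse the RSK construction: for i from n down to 1, find the cell of Q containing i, remove the entry at that cell from P, and reverse-bump it up through P; the value ejected from row 1 is w(i).

Step i=10: Q has 10 at row 1, column 4; remove that cell from P, ejecting 7. So w(10) = 7. P is now [[1, 5, 6], [2, 9, 10], [3], [4], [8]].
Step i=9: Q has 9 at row 2, column 3; remove 10 from row 2 of P and reverse-bump: 10 enters row 1 and ejects 6. So w(9) = 6. P is now [[1, 5, 10], [2, 9], [3], [4], [8]].
Step i=8: Q has 8 at row 5, column 1; remove 8 from row 5 of P and reverse-bump: 8 enters row 4 and ejects 4; 4 enters row 3 and ejects 3; 3 enters row 2 and ejects 2; 2 enters row 1 and ejects 1. So w(8) = 1. P is now [[2, 5, 10], [3, 9], [4], [8]].
Step i=7: Q has 7 at row 2, column 2; remove 9 from row 2 of P and reverse-bump: 9 enters row 1 and ejects 5. So w(7) = 5. P is now [[2, 9, 10], [3], [4], [8]].
Step i=6: Q has 6 at row 4, column 1; remove 8 from row 4 of P and reverse-bump: 8 enters row 3 and ejects 4; 4 enters row 2 and ejects 3; 3 enters row 1 and ejects 2. So w(6) = 2. P is now [[3, 9, 10], [4], [8]].
Step i=5: Q has 5 at row 3, column 1; remove 8 from row 3 of P and reverse-bump: 8 enters row 2 and ejects 4; 4 enters row 1 and ejects 3. So w(5) = 3. P is now [[4, 9, 10], [8]].
Step i=4: Q has 4 at row 1, column 3; remove that cell from P, ejecting 10. So w(4) = 10. P is now [[4, 9], [8]].
Step i=3: Q has 3 at row 2, column 1; remove 8 from row 2 of P and reverse-bump: 8 enters row 1 and ejects 4. So w(3) = 4. P is now [[8, 9]].
Step i=2: Q has 2 at row 1, column 2; remove that cell from P, ejecting 9. So w(2) = 9. P is now [[8]].
Step i=1: Q has 1 at row 1, column 1; remove that cell from P, ejecting 8. So w(1) = 8. P is now [].

So w = 8 9 4 10 3 2 5 1 6 7.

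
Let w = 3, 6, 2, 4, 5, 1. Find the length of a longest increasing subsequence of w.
3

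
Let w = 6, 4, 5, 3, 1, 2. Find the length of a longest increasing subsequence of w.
2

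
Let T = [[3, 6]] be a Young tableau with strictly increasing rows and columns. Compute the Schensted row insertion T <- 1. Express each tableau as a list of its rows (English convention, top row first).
[[1, 6], [3]]

In row 1, 1 replaces 3 (the leftmost entry greater than 1); 3 is bumped to row 2. 3 starts a new row 2. The new tableau is [[1, 6], [3]].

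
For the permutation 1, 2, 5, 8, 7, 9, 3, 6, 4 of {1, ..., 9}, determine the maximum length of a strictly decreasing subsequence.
4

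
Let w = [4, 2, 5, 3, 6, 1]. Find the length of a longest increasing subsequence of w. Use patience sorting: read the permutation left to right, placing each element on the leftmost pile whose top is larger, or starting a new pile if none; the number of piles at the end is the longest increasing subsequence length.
3

4: new pile. tops = [4]
2: onto pile 1 (replacing 4). tops = [2]
5: new pile. tops = [2, 5]
3: onto pile 2 (replacing 5). tops = [2, 3]
6: new pile. tops = [2, 3, 6]
1: onto pile 1 (replacing 2). tops = [1, 3, 6]

3 piles, so the longest increasing subsequence has length 3.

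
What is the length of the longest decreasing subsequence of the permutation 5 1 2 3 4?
2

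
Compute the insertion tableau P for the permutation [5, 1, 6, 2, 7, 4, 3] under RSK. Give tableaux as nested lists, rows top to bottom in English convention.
P = [[1, 2, 3], [4, 6, 7], [5]]

Insert 5: appended to row 1. P = [[5]].
Insert 1: 1 bumps 5 from row 1; 5 starts row 2. P = [[1], [5]].
Insert 6: appended to row 1. P = [[1, 6], [5]].
Insert 2: 2 bumps 6 from row 1; 6 appends to row 2. P = [[1, 2], [5, 6]].
Insert 7: appended to row 1. P = [[1, 2, 7], [5, 6]].
Insert 4: 4 bumps 7 from row 1; 7 appends to row 2. P = [[1, 2, 4], [5, 6, 7]].
Insert 3: 3 bumps 4 from row 1; 4 bumps 5 from row 2; 5 starts row 3. P = [[1, 2, 3], [4, 6, 7], [5]].

So P = [[1, 2, 3], [4, 6, 7], [5]].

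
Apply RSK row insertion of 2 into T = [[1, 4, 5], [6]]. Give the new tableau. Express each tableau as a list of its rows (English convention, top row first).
In row 1, 2 replaces 4 (the leftmost entry greater than 2); 4 is bumped to row 2. In row 2, 4 replaces 6 (the leftmost entry greater than 4); 6 is bumped to row 3. 6 starts a new row 3. The new tableau is [[1, 2, 5], [4], [6]].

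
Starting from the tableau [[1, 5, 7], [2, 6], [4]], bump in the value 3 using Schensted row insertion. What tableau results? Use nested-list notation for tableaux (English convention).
[[1, 3, 7], [2, 5], [4, 6]]

In row 1, 3 replaces 5 (the leftmost entry greater than 3); 5 is bumped to row 2. In row 2, 5 replaces 6 (the leftmost entry greater than 5); 6 is bumped to row 3. 6 is appended to row 3. The new tableau is [[1, 3, 7], [2, 5], [4, 6]].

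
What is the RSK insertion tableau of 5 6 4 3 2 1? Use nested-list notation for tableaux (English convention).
After inserting 5: P = [[5]].
After inserting 6: P = [[5, 6]].
After inserting 4: P = [[4, 6], [5]].
After inserting 3: P = [[3, 6], [4], [5]].
After inserting 2: P = [[2, 6], [3], [4], [5]].
After inserting 1: P = [[1, 6], [2], [3], [4], [5]].

So P = [[1, 6], [2], [3], [4], [5]].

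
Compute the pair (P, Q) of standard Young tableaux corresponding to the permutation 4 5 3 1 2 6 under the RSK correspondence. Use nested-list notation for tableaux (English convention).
P = [[1, 2, 6], [3, 5], [4]], Q = [[1, 2, 6], [3, 5], [4]]

Insert each entry of the permutation into P by Schensted row insertion, recording in Q the position of each new cell.

Insert 4: appended to row 1. P = [[4]].
Insert 5: appended to row 1. P = [[4, 5]].
Insert 3: 3 bumps 4 from row 1; 4 starts row 2. P = [[3, 5], [4]].
Insert 1: 1 bumps 3 from row 1; 3 bumps 4 from row 2; 4 starts row 3. P = [[1, 5], [3], [4]].
Insert 2: 2 bumps 5 from row 1; 5 appends to row 2. P = [[1, 2], [3, 5], [4]].
Insert 6: appended to row 1. P = [[1, 2, 6], [3, 5], [4]].

So P = [[1, 2, 6], [3, 5], [4]], Q = [[1, 2, 6], [3, 5], [4]].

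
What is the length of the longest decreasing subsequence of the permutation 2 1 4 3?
2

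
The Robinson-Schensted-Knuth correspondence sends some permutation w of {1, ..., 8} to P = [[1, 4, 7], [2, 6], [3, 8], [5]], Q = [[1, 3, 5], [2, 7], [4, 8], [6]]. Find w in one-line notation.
Reverse RSK: for i = n, n-1, ..., 1, locate i in Q, remove the corresponding corner cell from P, and reverse-bump its entry up through P; the value ejected from row 1 is w(i).

So w = 5 3 6 2 8 1 7 4.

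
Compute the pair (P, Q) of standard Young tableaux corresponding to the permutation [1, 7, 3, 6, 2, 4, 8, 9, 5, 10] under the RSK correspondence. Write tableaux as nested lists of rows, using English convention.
P = [[1, 2, 4, 5, 9, 10], [3, 6, 8], [7]], Q = [[1, 2, 4, 7, 8, 10], [3, 6, 9], [5]]

Insert each entry of the permutation into P by Schensted row insertion, recording in Q the position of each new cell.

After inserting 1: P = [[1]].
After inserting 7: P = [[1, 7]].
After inserting 3: P = [[1, 3], [7]].
After inserting 6: P = [[1, 3, 6], [7]].
After inserting 2: P = [[1, 2, 6], [3], [7]].
After inserting 4: P = [[1, 2, 4], [3, 6], [7]].
After inserting 8: P = [[1, 2, 4, 8], [3, 6], [7]].
After inserting 9: P = [[1, 2, 4, 8, 9], [3, 6], [7]].
After inserting 5: P = [[1, 2, 4, 5, 9], [3, 6, 8], [7]].
After inserting 10: P = [[1, 2, 4, 5, 9, 10], [3, 6, 8], [7]].

So P = [[1, 2, 4, 5, 9, 10], [3, 6, 8], [7]], Q = [[1, 2, 4, 7, 8, 10], [3, 6, 9], [5]].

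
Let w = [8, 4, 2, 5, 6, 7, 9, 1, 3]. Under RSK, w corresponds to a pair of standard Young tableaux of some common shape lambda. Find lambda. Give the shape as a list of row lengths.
Row-insert each entry into an empty tableau.

After inserting 8: P = [[8]].
After inserting 4: P = [[4], [8]].
After inserting 2: P = [[2], [4], [8]].
After inserting 5: P = [[2, 5], [4], [8]].
After inserting 6: P = [[2, 5, 6], [4], [8]].
After inserting 7: P = [[2, 5, 6, 7], [4], [8]].
After inserting 9: P = [[2, 5, 6, 7, 9], [4], [8]].
After inserting 1: P = [[1, 5, 6, 7, 9], [2], [4], [8]].
After inserting 3: P = [[1, 3, 6, 7, 9], [2, 5], [4], [8]].

The final insertion tableau P = [[1, 3, 6, 7, 9], [2, 5], [4], [8]] has shape [5, 2, 1, 1].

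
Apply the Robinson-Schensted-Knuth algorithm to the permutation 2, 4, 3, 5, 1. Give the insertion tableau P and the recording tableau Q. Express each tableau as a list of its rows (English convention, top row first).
Insert each entry of the permutation into P by Schensted row insertion, recording in Q the position of each new cell.

After inserting 2: P = [[2]].
After inserting 4: P = [[2, 4]].
After inserting 3: P = [[2, 3], [4]].
After inserting 5: P = [[2, 3, 5], [4]].
After inserting 1: P = [[1, 3, 5], [2], [4]].

So P = [[1, 3, 5], [2], [4]], Q = [[1, 2, 4], [3], [5]].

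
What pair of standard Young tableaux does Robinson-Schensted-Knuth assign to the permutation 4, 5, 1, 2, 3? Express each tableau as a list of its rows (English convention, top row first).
Insert each entry of the permutation into P by Schensted row insertion, recording in Q the position of each new cell.

Insert 4: appended to row 1. P = [[4]].
Insert 5: appended to row 1. P = [[4, 5]].
Insert 1: 1 bumps 4 from row 1; 4 starts row 2. P = [[1, 5], [4]].
Insert 2: 2 bumps 5 from row 1; 5 appends to row 2. P = [[1, 2], [4, 5]].
Insert 3: appended to row 1. P = [[1, 2, 3], [4, 5]].

So P = [[1, 2, 3], [4, 5]], Q = [[1, 2, 5], [3, 4]].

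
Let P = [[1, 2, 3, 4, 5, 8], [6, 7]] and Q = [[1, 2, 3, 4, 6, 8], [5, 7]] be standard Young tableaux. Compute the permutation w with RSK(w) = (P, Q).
1 2 3 6 4 7 5 8

Reverse the RSK construction: for i from n down to 1, find the cell of Q containing i, remove the entry at that cell from P, and reverse-bump it up through P; the value ejected from row 1 is w(i).

Step i=8: Q has 8 at row 1, column 6; remove that cell from P, ejecting 8. So w(8) = 8. P is now [[1, 2, 3, 4, 5], [6, 7]].
Step i=7: Q has 7 at row 2, column 2; remove 7 from row 2 of P and reverse-bump: 7 enters row 1 and ejects 5. So w(7) = 5. P is now [[1, 2, 3, 4, 7], [6]].
Step i=6: Q has 6 at row 1, column 5; remove that cell from P, ejecting 7. So w(6) = 7. P is now [[1, 2, 3, 4], [6]].
Step i=5: Q has 5 at row 2, column 1; remove 6 from row 2 of P and reverse-bump: 6 enters row 1 and ejects 4. So w(5) = 4. P is now [[1, 2, 3, 6]].
Step i=4: Q has 4 at row 1, column 4; remove that cell from P, ejecting 6. So w(4) = 6. P is now [[1, 2, 3]].
Step i=3: Q has 3 at row 1, column 3; remove that cell from P, ejecting 3. So w(3) = 3. P is now [[1, 2]].
Step i=2: Q has 2 at row 1, column 2; remove that cell from P, ejecting 2. So w(2) = 2. P is now [[1]].
Step i=1: Q has 1 at row 1, column 1; remove that cell from P, ejecting 1. So w(1) = 1. P is now [].

So w = 1 2 3 6 4 7 5 8.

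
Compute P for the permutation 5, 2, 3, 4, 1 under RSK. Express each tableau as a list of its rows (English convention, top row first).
Insert 5: appended to row 1. P = [[5]].
Insert 2: 2 bumps 5 from row 1; 5 starts row 2. P = [[2], [5]].
Insert 3: appended to row 1. P = [[2, 3], [5]].
Insert 4: appended to row 1. P = [[2, 3, 4], [5]].
Insert 1: 1 bumps 2 from row 1; 2 bumps 5 from row 2; 5 starts row 3. P = [[1, 3, 4], [2], [5]].

So P = [[1, 3, 4], [2], [5]].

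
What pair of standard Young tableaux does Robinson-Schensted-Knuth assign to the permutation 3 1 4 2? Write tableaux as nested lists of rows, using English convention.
Insert each entry of the permutation into P by Schensted row insertion, recording in Q the position of each new cell.

Insert 3: appended to row 1. P = [[3]].
Insert 1: 1 bumps 3 from row 1; 3 starts row 2. P = [[1], [3]].
Insert 4: appended to row 1. P = [[1, 4], [3]].
Insert 2: 2 bumps 4 from row 1; 4 appends to row 2. P = [[1, 2], [3, 4]].

So P = [[1, 2], [3, 4]], Q = [[1, 3], [2, 4]].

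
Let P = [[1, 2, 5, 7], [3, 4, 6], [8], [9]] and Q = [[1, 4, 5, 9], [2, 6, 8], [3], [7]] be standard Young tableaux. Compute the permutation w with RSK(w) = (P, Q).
9 3 1 4 8 6 2 5 7

Reverse the RSK construction: for i from n down to 1, find the cell of Q containing i, remove the entry at that cell from P, and reverse-bump it up through P; the value ejected from row 1 is w(i).

Step i=9: Q has 9 at row 1, column 4; remove that cell from P, ejecting 7. So w(9) = 7. P is now [[1, 2, 5], [3, 4, 6], [8], [9]].
Step i=8: Q has 8 at row 2, column 3; remove 6 from row 2 of P and reverse-bump: 6 enters row 1 and ejects 5. So w(8) = 5. P is now [[1, 2, 6], [3, 4], [8], [9]].
Step i=7: Q has 7 at row 4, column 1; remove 9 from row 4 of P and reverse-bump: 9 enters row 3 and ejects 8; 8 enters row 2 and ejects 4; 4 enters row 1 and ejects 2. So w(7) = 2. P is now [[1, 4, 6], [3, 8], [9]].
Step i=6: Q has 6 at row 2, column 2; remove 8 from row 2 of P and reverse-bump: 8 enters row 1 and ejects 6. So w(6) = 6. P is now [[1, 4, 8], [3], [9]].
Step i=5: Q has 5 at row 1, column 3; remove that cell from P, ejecting 8. So w(5) = 8. P is now [[1, 4], [3], [9]].
Step i=4: Q has 4 at row 1, column 2; remove that cell from P, ejecting 4. So w(4) = 4. P is now [[1], [3], [9]].
Step i=3: Q has 3 at row 3, column 1; remove 9 from row 3 of P and reverse-bump: 9 enters row 2 and ejects 3; 3 enters row 1 and ejects 1. So w(3) = 1. P is now [[3], [9]].
Step i=2: Q has 2 at row 2, column 1; remove 9 from row 2 of P and reverse-bump: 9 enters row 1 and ejects 3. So w(2) = 3. P is now [[9]].
Step i=1: Q has 1 at row 1, column 1; remove that cell from P, ejecting 9. So w(1) = 9. P is now [].

So w = 9 3 1 4 8 6 2 5 7.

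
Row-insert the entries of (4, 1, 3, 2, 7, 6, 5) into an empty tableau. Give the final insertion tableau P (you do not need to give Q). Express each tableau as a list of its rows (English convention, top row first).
Insert 4: appended to row 1. P = [[4]].
Insert 1: 1 bumps 4 from row 1; 4 starts row 2. P = [[1], [4]].
Insert 3: appended to row 1. P = [[1, 3], [4]].
Insert 2: 2 bumps 3 from row 1; 3 bumps 4 from row 2; 4 starts row 3. P = [[1, 2], [3], [4]].
Insert 7: appended to row 1. P = [[1, 2, 7], [3], [4]].
Insert 6: 6 bumps 7 from row 1; 7 appends to row 2. P = [[1, 2, 6], [3, 7], [4]].
Insert 5: 5 bumps 6 from row 1; 6 bumps 7 from row 2; 7 appends to row 3. P = [[1, 2, 5], [3, 6], [4, 7]].

So P = [[1, 2, 5], [3, 6], [4, 7]].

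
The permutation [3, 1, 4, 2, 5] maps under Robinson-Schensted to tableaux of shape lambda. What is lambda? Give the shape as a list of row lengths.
Row-insert each entry into an empty tableau.

After inserting 3: P = [[3]].
After inserting 1: P = [[1], [3]].
After inserting 4: P = [[1, 4], [3]].
After inserting 2: P = [[1, 2], [3, 4]].
After inserting 5: P = [[1, 2, 5], [3, 4]].

The final insertion tableau P = [[1, 2, 5], [3, 4]] has shape [3, 2].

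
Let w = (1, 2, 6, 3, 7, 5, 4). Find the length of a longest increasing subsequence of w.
4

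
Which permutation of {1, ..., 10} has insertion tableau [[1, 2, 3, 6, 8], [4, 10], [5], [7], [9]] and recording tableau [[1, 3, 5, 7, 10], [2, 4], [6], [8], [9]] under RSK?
9 1 10 2 7 5 6 4 3 8

Reverse the RSK construction: for i from n down to 1, find the cell of Q containing i, remove the entry at that cell from P, and reverse-bump it up through P; the value ejected from row 1 is w(i).

Step i=10: Q has 10 at row 1, column 5; remove that cell from P, ejecting 8. So w(10) = 8. P is now [[1, 2, 3, 6], [4, 10], [5], [7], [9]].
Step i=9: Q has 9 at row 5, column 1; remove 9 from row 5 of P and reverse-bump: 9 enters row 4 and ejects 7; 7 enters row 3 and ejects 5; 5 enters row 2 and ejects 4; 4 enters row 1 and ejects 3. So w(9) = 3. P is now [[1, 2, 4, 6], [5, 10], [7], [9]].
Step i=8: Q has 8 at row 4, column 1; remove 9 from row 4 of P and reverse-bump: 9 enters row 3 and ejects 7; 7 enters row 2 and ejects 5; 5 enters row 1 and ejects 4. So w(8) = 4. P is now [[1, 2, 5, 6], [7, 10], [9]].
Step i=7: Q has 7 at row 1, column 4; remove that cell from P, ejecting 6. So w(7) = 6. P is now [[1, 2, 5], [7, 10], [9]].
Step i=6: Q has 6 at row 3, column 1; remove 9 from row 3 of P and reverse-bump: 9 enters row 2 and ejects 7; 7 enters row 1 and ejects 5. So w(6) = 5. P is now [[1, 2, 7], [9, 10]].
Step i=5: Q has 5 at row 1, column 3; remove that cell from P, ejecting 7. So w(5) = 7. P is now [[1, 2], [9, 10]].
Step i=4: Q has 4 at row 2, column 2; remove 10 from row 2 of P and reverse-bump: 10 enters row 1 and ejects 2. So w(4) = 2. P is now [[1, 10], [9]].
Step i=3: Q has 3 at row 1, column 2; remove that cell from P, ejecting 10. So w(3) = 10. P is now [[1], [9]].
Step i=2: Q has 2 at row 2, column 1; remove 9 from row 2 of P and reverse-bump: 9 enters row 1 and ejects 1. So w(2) = 1. P is now [[9]].
Step i=1: Q has 1 at row 1, column 1; remove that cell from P, ejecting 9. So w(1) = 9. P is now [].

So w = 9 1 10 2 7 5 6 4 3 8.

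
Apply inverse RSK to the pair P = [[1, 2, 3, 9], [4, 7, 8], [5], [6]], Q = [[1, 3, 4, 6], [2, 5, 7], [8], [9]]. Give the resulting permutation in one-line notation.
6 1 7 8 2 9 5 4 3

Reverse the RSK construction: for i from n down to 1, find the cell of Q containing i, remove the entry at that cell from P, and reverse-bump it up through P; the value ejected from row 1 is w(i).

Step i=9: Q has 9 at row 4, column 1; remove 6 from row 4 of P and reverse-bump: 6 enters row 3 and ejects 5; 5 enters row 2 and ejects 4; 4 enters row 1 and ejects 3. So w(9) = 3. P is now [[1, 2, 4, 9], [5, 7, 8], [6]].
Step i=8: Q has 8 at row 3, column 1; remove 6 from row 3 of P and reverse-bump: 6 enters row 2 and ejects 5; 5 enters row 1 and ejects 4. So w(8) = 4. P is now [[1, 2, 5, 9], [6, 7, 8]].
Step i=7: Q has 7 at row 2, column 3; remove 8 from row 2 of P and reverse-bump: 8 enters row 1 and ejects 5. So w(7) = 5. P is now [[1, 2, 8, 9], [6, 7]].
Step i=6: Q has 6 at row 1, column 4; remove that cell from P, ejecting 9. So w(6) = 9. P is now [[1, 2, 8], [6, 7]].
Step i=5: Q has 5 at row 2, column 2; remove 7 from row 2 of P and reverse-bump: 7 enters row 1 and ejects 2. So w(5) = 2. P is now [[1, 7, 8], [6]].
Step i=4: Q has 4 at row 1, column 3; remove that cell from P, ejecting 8. So w(4) = 8. P is now [[1, 7], [6]].
Step i=3: Q has 3 at row 1, column 2; remove that cell from P, ejecting 7. So w(3) = 7. P is now [[1], [6]].
Step i=2: Q has 2 at row 2, column 1; remove 6 from row 2 of P and reverse-bump: 6 enters row 1 and ejects 1. So w(2) = 1. P is now [[6]].
Step i=1: Q has 1 at row 1, column 1; remove that cell from P, ejecting 6. So w(1) = 6. P is now [].

So w = 6 1 7 8 2 9 5 4 3.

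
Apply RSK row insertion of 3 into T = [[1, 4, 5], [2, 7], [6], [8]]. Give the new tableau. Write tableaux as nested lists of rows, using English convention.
In row 1, 3 replaces 4 (the leftmost entry greater than 3); 4 is bumped to row 2. In row 2, 4 replaces 7 (the leftmost entry greater than 4); 7 is bumped to row 3. 7 is appended to row 3. The new tableau is [[1, 3, 5], [2, 4], [6, 7], [8]].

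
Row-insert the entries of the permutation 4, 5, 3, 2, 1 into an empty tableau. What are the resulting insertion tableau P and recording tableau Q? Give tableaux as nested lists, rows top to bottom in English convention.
Insert each entry of the permutation into P by Schensted row insertion, recording in Q the position of each new cell.

Insert 4: appended to row 1. P = [[4]], Q = [[1]].
Insert 5: appended to row 1. P = [[4, 5]], Q = [[1, 2]].
Insert 3: 3 bumps 4 from row 1; 4 starts row 2. P = [[3, 5], [4]], Q = [[1, 2], [3]].
Insert 2: 2 bumps 3 from row 1; 3 bumps 4 from row 2; 4 starts row 3. P = [[2, 5], [3], [4]], Q = [[1, 2], [3], [4]].
Insert 1: 1 bumps 2 from row 1; 2 bumps 3 from row 2; 3 bumps 4 from row 3; 4 starts row 4. P = [[1, 5], [2], [3], [4]], Q = [[1, 2], [3], [4], [5]].

So P = [[1, 5], [2], [3], [4]], Q = [[1, 2], [3], [4], [5]].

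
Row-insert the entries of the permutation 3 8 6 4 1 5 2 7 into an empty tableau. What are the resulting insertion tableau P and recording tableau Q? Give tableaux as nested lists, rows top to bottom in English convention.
Insert each entry of the permutation into P by Schensted row insertion, recording in Q the position of each new cell.

Insert 3: appended to row 1. P = [[3]].
Insert 8: appended to row 1. P = [[3, 8]].
Insert 6: 6 bumps 8 from row 1; 8 starts row 2. P = [[3, 6], [8]].
Insert 4: 4 bumps 6 from row 1; 6 bumps 8 from row 2; 8 starts row 3. P = [[3, 4], [6], [8]].
Insert 1: 1 bumps 3 from row 1; 3 bumps 6 from row 2; 6 bumps 8 from row 3; 8 starts row 4. P = [[1, 4], [3], [6], [8]].
Insert 5: appended to row 1. P = [[1, 4, 5], [3], [6], [8]].
Insert 2: 2 bumps 4 from row 1; 4 appends to row 2. P = [[1, 2, 5], [3, 4], [6], [8]].
Insert 7: appended to row 1. P = [[1, 2, 5, 7], [3, 4], [6], [8]].

So P = [[1, 2, 5, 7], [3, 4], [6], [8]], Q = [[1, 2, 6, 8], [3, 7], [4], [5]].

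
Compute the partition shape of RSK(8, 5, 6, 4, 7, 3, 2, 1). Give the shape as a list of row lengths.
RSK row insertion gives P = [[1, 6, 7], [2], [3], [4], [5], [8]], which has shape [3, 1, 1, 1, 1, 1].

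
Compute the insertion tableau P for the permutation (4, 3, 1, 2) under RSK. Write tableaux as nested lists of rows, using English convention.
Insert 4: appended to row 1. P = [[4]].
Insert 3: 3 bumps 4 from row 1; 4 starts row 2. P = [[3], [4]].
Insert 1: 1 bumps 3 from row 1; 3 bumps 4 from row 2; 4 starts row 3. P = [[1], [3], [4]].
Insert 2: appended to row 1. P = [[1, 2], [3], [4]].

So P = [[1, 2], [3], [4]].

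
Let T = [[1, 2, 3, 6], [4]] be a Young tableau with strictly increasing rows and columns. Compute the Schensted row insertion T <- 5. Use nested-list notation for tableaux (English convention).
[[1, 2, 3, 5], [4, 6]]

In row 1, 5 replaces 6 (the leftmost entry greater than 5); 6 is bumped to row 2. 6 is appended to row 2. The new tableau is [[1, 2, 3, 5], [4, 6]].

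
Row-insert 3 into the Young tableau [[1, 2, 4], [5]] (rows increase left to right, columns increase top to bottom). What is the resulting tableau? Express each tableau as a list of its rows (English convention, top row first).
In row 1, 3 replaces 4 (the leftmost entry greater than 3); 4 is bumped to row 2. In row 2, 4 replaces 5 (the leftmost entry greater than 4); 5 is bumped to row 3. 5 starts a new row 3. The new tableau is [[1, 2, 3], [4], [5]].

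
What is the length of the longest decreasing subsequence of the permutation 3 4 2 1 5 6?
3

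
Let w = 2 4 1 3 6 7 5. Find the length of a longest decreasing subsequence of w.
2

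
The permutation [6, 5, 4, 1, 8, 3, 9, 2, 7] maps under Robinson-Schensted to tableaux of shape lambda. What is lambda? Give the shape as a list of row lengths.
[3, 3, 1, 1, 1]

Row-insert each entry into an empty tableau.

After inserting 6: P = [[6]].
After inserting 5: P = [[5], [6]].
After inserting 4: P = [[4], [5], [6]].
After inserting 1: P = [[1], [4], [5], [6]].
After inserting 8: P = [[1, 8], [4], [5], [6]].
After inserting 3: P = [[1, 3], [4, 8], [5], [6]].
After inserting 9: P = [[1, 3, 9], [4, 8], [5], [6]].
After inserting 2: P = [[1, 2, 9], [3, 8], [4], [5], [6]].
After inserting 7: P = [[1, 2, 7], [3, 8, 9], [4], [5], [6]].

The final insertion tableau P = [[1, 2, 7], [3, 8, 9], [4], [5], [6]] has shape [3, 3, 1, 1, 1].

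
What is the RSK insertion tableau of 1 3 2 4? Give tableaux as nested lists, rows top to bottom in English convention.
P = [[1, 2, 4], [3]]

Insert 1: appended to row 1. P = [[1]].
Insert 3: appended to row 1. P = [[1, 3]].
Insert 2: 2 bumps 3 from row 1; 3 starts row 2. P = [[1, 2], [3]].
Insert 4: appended to row 1. P = [[1, 2, 4], [3]].

So P = [[1, 2, 4], [3]].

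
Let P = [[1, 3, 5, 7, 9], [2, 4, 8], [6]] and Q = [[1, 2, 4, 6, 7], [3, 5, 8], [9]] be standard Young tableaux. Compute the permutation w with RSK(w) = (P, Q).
2 4 1 6 5 8 9 7 3

Reverse RSK: for i = n, n-1, ..., 1, locate i in Q, remove the corresponding corner cell from P, and reverse-bump its entry up through P; the value ejected from row 1 is w(i).

So w = 2 4 1 6 5 8 9 7 3.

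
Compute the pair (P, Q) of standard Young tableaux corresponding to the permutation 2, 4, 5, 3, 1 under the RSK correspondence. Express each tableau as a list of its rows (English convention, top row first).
P = [[1, 3, 5], [2], [4]], Q = [[1, 2, 3], [4], [5]]

Insert each entry of the permutation into P by Schensted row insertion, recording in Q the position of each new cell.

Insert 2: appended to row 1. P = [[2]].
Insert 4: appended to row 1. P = [[2, 4]].
Insert 5: appended to row 1. P = [[2, 4, 5]].
Insert 3: 3 bumps 4 from row 1; 4 starts row 2. P = [[2, 3, 5], [4]].
Insert 1: 1 bumps 2 from row 1; 2 bumps 4 from row 2; 4 starts row 3. P = [[1, 3, 5], [2], [4]].

So P = [[1, 3, 5], [2], [4]], Q = [[1, 2, 3], [4], [5]].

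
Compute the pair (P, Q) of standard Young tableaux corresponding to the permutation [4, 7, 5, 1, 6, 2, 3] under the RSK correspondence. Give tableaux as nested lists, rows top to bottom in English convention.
P = [[1, 2, 3], [4, 5, 6], [7]], Q = [[1, 2, 5], [3, 6, 7], [4]]

Insert each entry of the permutation into P by Schensted row insertion, recording in Q the position of each new cell.

Insert 4: appended to row 1. P = [[4]].
Insert 7: appended to row 1. P = [[4, 7]].
Insert 5: 5 bumps 7 from row 1; 7 starts row 2. P = [[4, 5], [7]].
Insert 1: 1 bumps 4 from row 1; 4 bumps 7 from row 2; 7 starts row 3. P = [[1, 5], [4], [7]].
Insert 6: appended to row 1. P = [[1, 5, 6], [4], [7]].
Insert 2: 2 bumps 5 from row 1; 5 appends to row 2. P = [[1, 2, 6], [4, 5], [7]].
Insert 3: 3 bumps 6 from row 1; 6 appends to row 2. P = [[1, 2, 3], [4, 5, 6], [7]].

So P = [[1, 2, 3], [4, 5, 6], [7]], Q = [[1, 2, 5], [3, 6, 7], [4]].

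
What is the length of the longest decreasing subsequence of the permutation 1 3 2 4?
2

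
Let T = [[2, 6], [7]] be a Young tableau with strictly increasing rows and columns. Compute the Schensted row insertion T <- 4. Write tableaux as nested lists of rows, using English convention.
[[2, 4], [6], [7]]

In row 1, 4 replaces 6 (the leftmost entry greater than 4); 6 is bumped to row 2. In row 2, 6 replaces 7 (the leftmost entry greater than 6); 7 is bumped to row 3. 7 starts a new row 3. The new tableau is [[2, 4], [6], [7]].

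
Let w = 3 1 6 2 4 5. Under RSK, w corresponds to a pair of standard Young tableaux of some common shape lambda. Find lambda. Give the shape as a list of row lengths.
Row-insert each entry into an empty tableau.

After inserting 3: P = [[3]].
After inserting 1: P = [[1], [3]].
After inserting 6: P = [[1, 6], [3]].
After inserting 2: P = [[1, 2], [3, 6]].
After inserting 4: P = [[1, 2, 4], [3, 6]].
After inserting 5: P = [[1, 2, 4, 5], [3, 6]].

The final insertion tableau P = [[1, 2, 4, 5], [3, 6]] has shape [4, 2].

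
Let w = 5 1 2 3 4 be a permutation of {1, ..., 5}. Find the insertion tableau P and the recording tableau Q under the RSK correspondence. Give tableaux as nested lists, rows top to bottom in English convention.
Insert each entry of the permutation into P by Schensted row insertion, recording in Q the position of each new cell.

After inserting 5: P = [[5]].
After inserting 1: P = [[1], [5]].
After inserting 2: P = [[1, 2], [5]].
After inserting 3: P = [[1, 2, 3], [5]].
After inserting 4: P = [[1, 2, 3, 4], [5]].

So P = [[1, 2, 3, 4], [5]], Q = [[1, 3, 4, 5], [2]].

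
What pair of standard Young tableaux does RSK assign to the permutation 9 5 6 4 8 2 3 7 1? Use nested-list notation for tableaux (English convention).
Insert each entry of the permutation into P by Schensted row insertion, recording in Q the position of each new cell.

Insert 9: appended to row 1. P = [[9]], Q = [[1]].
Insert 5: 5 bumps 9 from row 1; 9 starts row 2. P = [[5], [9]], Q = [[1], [2]].
Insert 6: appended to row 1. P = [[5, 6], [9]], Q = [[1, 3], [2]].
Insert 4: 4 bumps 5 from row 1; 5 bumps 9 from row 2; 9 starts row 3. P = [[4, 6], [5], [9]], Q = [[1, 3], [2], [4]].
Insert 8: appended to row 1. P = [[4, 6, 8], [5], [9]], Q = [[1, 3, 5], [2], [4]].
Insert 2: 2 bumps 4 from row 1; 4 bumps 5 from row 2; 5 bumps 9 from row 3; 9 starts row 4. P = [[2, 6, 8], [4], [5], [9]], Q = [[1, 3, 5], [2], [4], [6]].
Insert 3: 3 bumps 6 from row 1; 6 appends to row 2. P = [[2, 3, 8], [4, 6], [5], [9]], Q = [[1, 3, 5], [2, 7], [4], [6]].
Insert 7: 7 bumps 8 from row 1; 8 appends to row 2. P = [[2, 3, 7], [4, 6, 8], [5], [9]], Q = [[1, 3, 5], [2, 7, 8], [4], [6]].
Insert 1: 1 bumps 2 from row 1; 2 bumps 4 from row 2; 4 bumps 5 from row 3; 5 bumps 9 from row 4; 9 starts row 5. P = [[1, 3, 7], [2, 6, 8], [4], [5], [9]], Q = [[1, 3, 5], [2, 7, 8], [4], [6], [9]].

So P = [[1, 3, 7], [2, 6, 8], [4], [5], [9]], Q = [[1, 3, 5], [2, 7, 8], [4], [6], [9]].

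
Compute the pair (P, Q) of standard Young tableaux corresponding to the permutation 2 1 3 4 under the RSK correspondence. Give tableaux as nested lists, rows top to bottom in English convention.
P = [[1, 3, 4], [2]], Q = [[1, 3, 4], [2]]

Insert each entry of the permutation into P by Schensted row insertion, recording in Q the position of each new cell.

Insert 2: appended to row 1. P = [[2]].
Insert 1: 1 bumps 2 from row 1; 2 starts row 2. P = [[1], [2]].
Insert 3: appended to row 1. P = [[1, 3], [2]].
Insert 4: appended to row 1. P = [[1, 3, 4], [2]].

So P = [[1, 3, 4], [2]], Q = [[1, 3, 4], [2]].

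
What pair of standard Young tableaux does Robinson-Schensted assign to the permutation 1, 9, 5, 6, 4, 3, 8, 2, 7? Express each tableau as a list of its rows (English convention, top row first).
Insert each entry of the permutation into P by Schensted row insertion, recording in Q the position of each new cell.

Insert 1: appended to row 1. P = [[1]].
Insert 9: appended to row 1. P = [[1, 9]].
Insert 5: 5 bumps 9 from row 1; 9 starts row 2. P = [[1, 5], [9]].
Insert 6: appended to row 1. P = [[1, 5, 6], [9]].
Insert 4: 4 bumps 5 from row 1; 5 bumps 9 from row 2; 9 starts row 3. P = [[1, 4, 6], [5], [9]].
Insert 3: 3 bumps 4 from row 1; 4 bumps 5 from row 2; 5 bumps 9 from row 3; 9 starts row 4. P = [[1, 3, 6], [4], [5], [9]].
Insert 8: appended to row 1. P = [[1, 3, 6, 8], [4], [5], [9]].
Insert 2: 2 bumps 3 from row 1; 3 bumps 4 from row 2; 4 bumps 5 from row 3; 5 bumps 9 from row 4; 9 starts row 5. P = [[1, 2, 6, 8], [3], [4], [5], [9]].
Insert 7: 7 bumps 8 from row 1; 8 appends to row 2. P = [[1, 2, 6, 7], [3, 8], [4], [5], [9]].

So P = [[1, 2, 6, 7], [3, 8], [4], [5], [9]], Q = [[1, 2, 4, 7], [3, 9], [5], [6], [8]].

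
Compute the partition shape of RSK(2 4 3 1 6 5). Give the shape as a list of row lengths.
[3, 2, 1]

Row-insert each entry into an empty tableau.

After inserting 2: P = [[2]].
After inserting 4: P = [[2, 4]].
After inserting 3: P = [[2, 3], [4]].
After inserting 1: P = [[1, 3], [2], [4]].
After inserting 6: P = [[1, 3, 6], [2], [4]].
After inserting 5: P = [[1, 3, 5], [2, 6], [4]].

The final insertion tableau P = [[1, 3, 5], [2, 6], [4]] has shape [3, 2, 1].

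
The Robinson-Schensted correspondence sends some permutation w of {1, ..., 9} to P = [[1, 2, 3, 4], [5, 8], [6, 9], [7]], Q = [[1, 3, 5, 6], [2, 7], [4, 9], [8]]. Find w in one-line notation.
Reverse RSK: for i = n, n-1, ..., 1, locate i in Q, remove the corresponding corner cell from P, and reverse-bump its entry up through P; the value ejected from row 1 is w(i).

So w = 7 1 6 2 5 9 8 3 4.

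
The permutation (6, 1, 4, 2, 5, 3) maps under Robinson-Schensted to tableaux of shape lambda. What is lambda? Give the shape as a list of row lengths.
RSK row insertion gives P = [[1, 2, 3], [4, 5], [6]], which has shape [3, 2, 1].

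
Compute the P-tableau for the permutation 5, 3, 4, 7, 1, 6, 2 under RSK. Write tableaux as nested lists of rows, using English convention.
Insert 5: appended to row 1. P = [[5]].
Insert 3: 3 bumps 5 from row 1; 5 starts row 2. P = [[3], [5]].
Insert 4: appended to row 1. P = [[3, 4], [5]].
Insert 7: appended to row 1. P = [[3, 4, 7], [5]].
Insert 1: 1 bumps 3 from row 1; 3 bumps 5 from row 2; 5 starts row 3. P = [[1, 4, 7], [3], [5]].
Insert 6: 6 bumps 7 from row 1; 7 appends to row 2. P = [[1, 4, 6], [3, 7], [5]].
Insert 2: 2 bumps 4 from row 1; 4 bumps 7 from row 2; 7 appends to row 3. P = [[1, 2, 6], [3, 4], [5, 7]].

So P = [[1, 2, 6], [3, 4], [5, 7]].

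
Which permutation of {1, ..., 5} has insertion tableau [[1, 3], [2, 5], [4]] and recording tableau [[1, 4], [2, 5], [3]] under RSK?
4 2 1 5 3

Reverse the RSK construction: for i from n down to 1, find the cell of Q containing i, remove the entry at that cell from P, and reverse-bump it up through P; the value ejected from row 1 is w(i).

Step i=5: Q has 5 at row 2, column 2; remove 5 from row 2 of P and reverse-bump: 5 enters row 1 and ejects 3. So w(5) = 3. P is now [[1, 5], [2], [4]].
Step i=4: Q has 4 at row 1, column 2; remove that cell from P, ejecting 5. So w(4) = 5. P is now [[1], [2], [4]].
Step i=3: Q has 3 at row 3, column 1; remove 4 from row 3 of P and reverse-bump: 4 enters row 2 and ejects 2; 2 enters row 1 and ejects 1. So w(3) = 1. P is now [[2], [4]].
Step i=2: Q has 2 at row 2, column 1; remove 4 from row 2 of P and reverse-bump: 4 enters row 1 and ejects 2. So w(2) = 2. P is now [[4]].
Step i=1: Q has 1 at row 1, column 1; remove that cell from P, ejecting 4. So w(1) = 4. P is now [].

So w = 4 2 1 5 3.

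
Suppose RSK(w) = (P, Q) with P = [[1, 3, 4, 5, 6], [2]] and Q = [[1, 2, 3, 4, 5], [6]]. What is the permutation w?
2 3 4 5 6 1

Reverse the RSK construction: for i from n down to 1, find the cell of Q containing i, remove the entry at that cell from P, and reverse-bump it up through P; the value ejected from row 1 is w(i).

Step i=6: Q has 6 at row 2, column 1; remove 2 from row 2 of P and reverse-bump: 2 enters row 1 and ejects 1. So w(6) = 1. P is now [[2, 3, 4, 5, 6]].
Step i=5: Q has 5 at row 1, column 5; remove that cell from P, ejecting 6. So w(5) = 6. P is now [[2, 3, 4, 5]].
Step i=4: Q has 4 at row 1, column 4; remove that cell from P, ejecting 5. So w(4) = 5. P is now [[2, 3, 4]].
Step i=3: Q has 3 at row 1, column 3; remove that cell from P, ejecting 4. So w(3) = 4. P is now [[2, 3]].
Step i=2: Q has 2 at row 1, column 2; remove that cell from P, ejecting 3. So w(2) = 3. P is now [[2]].
Step i=1: Q has 1 at row 1, column 1; remove that cell from P, ejecting 2. So w(1) = 2. P is now [].

So w = 2 3 4 5 6 1.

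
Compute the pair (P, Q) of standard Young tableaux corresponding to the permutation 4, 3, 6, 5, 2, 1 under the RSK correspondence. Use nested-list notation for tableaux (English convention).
Insert each entry of the permutation into P by Schensted row insertion, recording in Q the position of each new cell.

After inserting 4: P = [[4]].
After inserting 3: P = [[3], [4]].
After inserting 6: P = [[3, 6], [4]].
After inserting 5: P = [[3, 5], [4, 6]].
After inserting 2: P = [[2, 5], [3, 6], [4]].
After inserting 1: P = [[1, 5], [2, 6], [3], [4]].

So P = [[1, 5], [2, 6], [3], [4]], Q = [[1, 3], [2, 4], [5], [6]].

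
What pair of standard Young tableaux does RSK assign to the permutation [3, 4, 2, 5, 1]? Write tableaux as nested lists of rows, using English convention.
P = [[1, 4, 5], [2], [3]], Q = [[1, 2, 4], [3], [5]]

Insert each entry of the permutation into P by Schensted row insertion, recording in Q the position of each new cell.

Insert 3: appended to row 1. P = [[3]].
Insert 4: appended to row 1. P = [[3, 4]].
Insert 2: 2 bumps 3 from row 1; 3 starts row 2. P = [[2, 4], [3]].
Insert 5: appended to row 1. P = [[2, 4, 5], [3]].
Insert 1: 1 bumps 2 from row 1; 2 bumps 3 from row 2; 3 starts row 3. P = [[1, 4, 5], [2], [3]].

So P = [[1, 4, 5], [2], [3]], Q = [[1, 2, 4], [3], [5]].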